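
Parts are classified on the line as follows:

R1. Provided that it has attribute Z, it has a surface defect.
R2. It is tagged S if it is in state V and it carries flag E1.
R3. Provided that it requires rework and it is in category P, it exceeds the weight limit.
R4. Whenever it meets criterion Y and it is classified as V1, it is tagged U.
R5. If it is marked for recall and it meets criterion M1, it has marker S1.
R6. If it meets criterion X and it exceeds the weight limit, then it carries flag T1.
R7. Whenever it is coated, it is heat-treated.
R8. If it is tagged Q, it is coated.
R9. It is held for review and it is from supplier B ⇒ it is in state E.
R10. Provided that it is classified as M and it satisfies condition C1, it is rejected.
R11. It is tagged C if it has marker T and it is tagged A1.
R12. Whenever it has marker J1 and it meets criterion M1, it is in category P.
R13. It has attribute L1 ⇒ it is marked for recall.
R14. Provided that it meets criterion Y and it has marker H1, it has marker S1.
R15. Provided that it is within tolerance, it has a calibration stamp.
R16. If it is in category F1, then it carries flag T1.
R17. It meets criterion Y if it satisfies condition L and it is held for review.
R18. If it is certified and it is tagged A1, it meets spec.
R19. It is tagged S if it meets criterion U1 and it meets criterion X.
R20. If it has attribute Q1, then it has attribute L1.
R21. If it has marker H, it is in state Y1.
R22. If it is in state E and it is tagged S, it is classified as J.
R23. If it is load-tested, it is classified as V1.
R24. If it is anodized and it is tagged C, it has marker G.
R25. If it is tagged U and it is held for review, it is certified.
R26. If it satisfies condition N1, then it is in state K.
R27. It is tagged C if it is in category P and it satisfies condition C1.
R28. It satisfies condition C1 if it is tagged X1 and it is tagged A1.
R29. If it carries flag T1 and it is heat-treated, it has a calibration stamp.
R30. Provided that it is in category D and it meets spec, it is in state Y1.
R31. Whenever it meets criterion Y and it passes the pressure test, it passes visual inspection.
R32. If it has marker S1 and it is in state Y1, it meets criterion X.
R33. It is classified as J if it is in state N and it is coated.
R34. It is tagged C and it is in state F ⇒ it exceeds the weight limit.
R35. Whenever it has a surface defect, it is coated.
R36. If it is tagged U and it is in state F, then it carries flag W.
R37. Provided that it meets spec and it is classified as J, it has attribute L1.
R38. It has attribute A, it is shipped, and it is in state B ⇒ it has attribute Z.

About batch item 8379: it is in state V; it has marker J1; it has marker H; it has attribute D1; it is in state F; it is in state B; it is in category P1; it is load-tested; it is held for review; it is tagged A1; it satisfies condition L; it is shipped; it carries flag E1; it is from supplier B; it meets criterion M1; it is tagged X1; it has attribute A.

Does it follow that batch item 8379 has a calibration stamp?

Yes

By R2 (it is in state V, it carries flag E1): it is tagged S.
By R9 (it is held for review, it is from supplier B): it is in state E.
By R12 (it has marker J1, it meets criterion M1): it is in category P.
By R17 (it satisfies condition L, it is held for review): it meets criterion Y.
By R21 (it has marker H): it is in state Y1.
By R22 (it is in state E, it is tagged S): it is classified as J.
By R23 (it is load-tested): it is classified as V1.
By R28 (it is tagged X1, it is tagged A1): it satisfies condition C1.
By R38 (it has attribute A, it is shipped, it is in state B): it has attribute Z.
By R1 (it has attribute Z): it has a surface defect.
By R4 (it meets criterion Y, it is classified as V1): it is tagged U.
By R25 (it is tagged U, it is held for review): it is certified.
By R27 (it is in category P, it satisfies condition C1): it is tagged C.
By R34 (it is tagged C, it is in state F): it exceeds the weight limit.
By R35 (it has a surface defect): it is coated.
By R7 (it is coated): it is heat-treated.
By R18 (it is certified, it is tagged A1): it meets spec.
By R37 (it meets spec, it is classified as J): it has attribute L1.
By R13 (it has attribute L1): it is marked for recall.
By R5 (it is marked for recall, it meets criterion M1): it has marker S1.
By R32 (it has marker S1, it is in state Y1): it meets criterion X.
By R6 (it meets criterion X, it exceeds the weight limit): it carries flag T1.
By R29 (it carries flag T1, it is heat-treated): it has a calibration stamp.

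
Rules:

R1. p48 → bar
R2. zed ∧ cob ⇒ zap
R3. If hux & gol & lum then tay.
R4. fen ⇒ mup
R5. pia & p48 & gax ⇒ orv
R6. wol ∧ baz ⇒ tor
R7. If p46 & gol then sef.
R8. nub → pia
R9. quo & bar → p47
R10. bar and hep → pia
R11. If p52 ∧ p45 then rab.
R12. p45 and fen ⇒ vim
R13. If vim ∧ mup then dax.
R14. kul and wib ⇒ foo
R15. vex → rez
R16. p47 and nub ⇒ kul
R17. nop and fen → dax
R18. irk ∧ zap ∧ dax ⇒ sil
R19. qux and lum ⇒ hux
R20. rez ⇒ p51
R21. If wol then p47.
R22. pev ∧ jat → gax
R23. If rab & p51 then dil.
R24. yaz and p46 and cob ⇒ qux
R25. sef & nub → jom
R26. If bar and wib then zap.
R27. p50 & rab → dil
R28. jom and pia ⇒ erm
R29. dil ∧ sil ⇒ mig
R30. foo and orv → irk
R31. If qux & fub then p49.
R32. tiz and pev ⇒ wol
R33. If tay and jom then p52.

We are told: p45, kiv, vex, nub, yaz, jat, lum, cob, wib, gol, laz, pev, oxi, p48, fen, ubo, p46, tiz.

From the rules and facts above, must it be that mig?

Yes

bar  (by R1: p48)
mup  (by R4: fen)
sef  (by R7: p46, gol)
pia  (by R8: nub)
vim  (by R12: p45, fen)
dax  (by R13: vim, mup)
rez  (by R15: vex)
p51  (by R20: rez)
gax  (by R22: pev, jat)
qux  (by R24: yaz, p46, cob)
jom  (by R25: sef, nub)
zap  (by R26: bar, wib)
wol  (by R32: tiz, pev)
orv  (by R5: pia, p48, gax)
hux  (by R19: qux, lum)
p47  (by R21: wol)
tay  (by R3: hux, gol, lum)
kul  (by R16: p47, nub)
p52  (by R33: tay, jom)
rab  (by R11: p52, p45)
foo  (by R14: kul, wib)
dil  (by R23: rab, p51)
irk  (by R30: foo, orv)
sil  (by R18: irk, zap, dax)
mig  (by R29: dil, sil)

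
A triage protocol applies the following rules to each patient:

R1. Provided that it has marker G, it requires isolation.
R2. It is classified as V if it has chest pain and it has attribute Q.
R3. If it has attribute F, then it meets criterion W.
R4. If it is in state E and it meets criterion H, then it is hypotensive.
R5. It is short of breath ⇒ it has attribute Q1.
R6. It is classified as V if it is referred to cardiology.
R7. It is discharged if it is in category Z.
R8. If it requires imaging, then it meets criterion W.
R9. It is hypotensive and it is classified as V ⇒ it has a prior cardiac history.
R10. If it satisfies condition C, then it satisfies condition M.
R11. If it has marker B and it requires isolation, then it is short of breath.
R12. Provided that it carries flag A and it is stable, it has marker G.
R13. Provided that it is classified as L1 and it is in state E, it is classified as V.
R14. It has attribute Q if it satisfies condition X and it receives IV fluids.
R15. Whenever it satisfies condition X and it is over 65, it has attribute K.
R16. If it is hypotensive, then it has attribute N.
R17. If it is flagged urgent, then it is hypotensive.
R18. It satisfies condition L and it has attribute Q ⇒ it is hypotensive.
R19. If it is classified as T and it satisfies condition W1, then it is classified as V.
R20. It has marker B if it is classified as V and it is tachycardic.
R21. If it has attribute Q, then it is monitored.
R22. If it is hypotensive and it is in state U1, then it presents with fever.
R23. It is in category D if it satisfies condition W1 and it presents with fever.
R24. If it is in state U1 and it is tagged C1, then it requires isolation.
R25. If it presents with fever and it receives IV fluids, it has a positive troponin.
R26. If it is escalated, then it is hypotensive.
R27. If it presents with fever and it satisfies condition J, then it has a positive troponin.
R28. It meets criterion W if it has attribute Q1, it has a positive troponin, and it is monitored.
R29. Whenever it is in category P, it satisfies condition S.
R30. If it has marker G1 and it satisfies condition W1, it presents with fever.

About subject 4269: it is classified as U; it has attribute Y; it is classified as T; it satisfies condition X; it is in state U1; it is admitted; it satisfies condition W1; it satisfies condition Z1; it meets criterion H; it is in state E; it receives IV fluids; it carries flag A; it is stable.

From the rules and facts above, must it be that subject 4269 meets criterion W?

Forward chaining from the given facts derives: is hypotensive, has marker G, has attribute Q, has attribute N, is classified as V, is monitored, presents with fever, is in category D, has a positive troponin, requires isolation, has a prior cardiac history.
Rules concluding "it meets criterion W": R3 needs "it has attribute F"; R8 needs "it requires imaging"; R28 needs "it has attribute Q1" — none of these are established.

No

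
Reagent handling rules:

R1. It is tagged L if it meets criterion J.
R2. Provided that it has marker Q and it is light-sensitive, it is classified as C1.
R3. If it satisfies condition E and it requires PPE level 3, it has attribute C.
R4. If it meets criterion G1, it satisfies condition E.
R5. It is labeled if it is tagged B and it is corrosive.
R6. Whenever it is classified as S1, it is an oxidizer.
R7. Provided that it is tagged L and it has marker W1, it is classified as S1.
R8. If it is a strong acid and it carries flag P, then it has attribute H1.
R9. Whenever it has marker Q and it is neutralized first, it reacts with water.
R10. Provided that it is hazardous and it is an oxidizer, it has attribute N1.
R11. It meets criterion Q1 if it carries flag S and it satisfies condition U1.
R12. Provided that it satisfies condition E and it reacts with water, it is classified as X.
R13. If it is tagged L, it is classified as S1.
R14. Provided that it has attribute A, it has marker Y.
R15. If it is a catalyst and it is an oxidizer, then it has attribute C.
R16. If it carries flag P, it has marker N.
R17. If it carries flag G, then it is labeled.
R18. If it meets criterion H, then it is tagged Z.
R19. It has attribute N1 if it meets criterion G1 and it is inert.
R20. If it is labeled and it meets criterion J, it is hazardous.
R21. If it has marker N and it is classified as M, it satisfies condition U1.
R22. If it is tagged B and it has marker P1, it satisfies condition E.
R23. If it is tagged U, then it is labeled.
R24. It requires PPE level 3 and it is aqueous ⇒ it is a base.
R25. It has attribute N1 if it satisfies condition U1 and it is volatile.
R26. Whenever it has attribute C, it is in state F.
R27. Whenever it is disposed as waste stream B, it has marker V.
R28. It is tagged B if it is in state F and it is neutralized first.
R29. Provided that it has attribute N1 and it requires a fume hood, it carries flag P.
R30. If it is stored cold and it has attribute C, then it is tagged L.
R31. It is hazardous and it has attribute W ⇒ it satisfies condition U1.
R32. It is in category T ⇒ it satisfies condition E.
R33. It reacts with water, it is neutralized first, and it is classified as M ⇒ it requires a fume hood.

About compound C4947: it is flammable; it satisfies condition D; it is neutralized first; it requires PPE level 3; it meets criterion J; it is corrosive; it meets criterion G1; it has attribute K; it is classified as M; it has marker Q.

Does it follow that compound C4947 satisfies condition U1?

Yes

By R1 (it meets criterion J): it is tagged L.
By R4 (it meets criterion G1): it satisfies condition E.
By R9 (it has marker Q, it is neutralized first): it reacts with water.
By R13 (it is tagged L): it is classified as S1.
By R33 (it reacts with water, it is neutralized first, it is classified as M): it requires a fume hood.
By R3 (it satisfies condition E, it requires PPE level 3): it has attribute C.
By R6 (it is classified as S1): it is an oxidizer.
By R26 (it has attribute C): it is in state F.
By R28 (it is in state F, it is neutralized first): it is tagged B.
By R5 (it is tagged B, it is corrosive): it is labeled.
By R20 (it is labeled, it meets criterion J): it is hazardous.
By R10 (it is hazardous, it is an oxidizer): it has attribute N1.
By R29 (it has attribute N1, it requires a fume hood): it carries flag P.
By R16 (it carries flag P): it has marker N.
By R21 (it has marker N, it is classified as M): it satisfies condition U1.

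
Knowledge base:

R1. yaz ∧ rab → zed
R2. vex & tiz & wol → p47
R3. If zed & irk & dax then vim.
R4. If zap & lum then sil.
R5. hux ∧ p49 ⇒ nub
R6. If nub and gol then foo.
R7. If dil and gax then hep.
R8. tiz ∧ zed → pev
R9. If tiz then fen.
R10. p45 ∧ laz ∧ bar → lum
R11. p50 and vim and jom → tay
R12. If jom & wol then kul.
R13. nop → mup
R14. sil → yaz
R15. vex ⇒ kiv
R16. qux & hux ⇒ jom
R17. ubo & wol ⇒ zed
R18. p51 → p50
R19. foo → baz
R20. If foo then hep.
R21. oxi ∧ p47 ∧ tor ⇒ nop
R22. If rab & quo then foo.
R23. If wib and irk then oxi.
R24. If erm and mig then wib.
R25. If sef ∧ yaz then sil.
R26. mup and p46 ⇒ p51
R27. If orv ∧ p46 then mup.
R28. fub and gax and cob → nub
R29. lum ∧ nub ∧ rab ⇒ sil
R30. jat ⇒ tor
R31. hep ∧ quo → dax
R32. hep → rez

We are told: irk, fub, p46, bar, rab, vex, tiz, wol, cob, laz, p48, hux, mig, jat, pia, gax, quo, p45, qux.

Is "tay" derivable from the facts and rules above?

Forward chaining from the given facts derives: p47, fen, lum, kiv, jom, foo, nub, sil, tor, kul, yaz, baz, hep, dax, rez, zed, vim, pev.
The only rule concluding tay is R11, which needs p50; that is never established.

No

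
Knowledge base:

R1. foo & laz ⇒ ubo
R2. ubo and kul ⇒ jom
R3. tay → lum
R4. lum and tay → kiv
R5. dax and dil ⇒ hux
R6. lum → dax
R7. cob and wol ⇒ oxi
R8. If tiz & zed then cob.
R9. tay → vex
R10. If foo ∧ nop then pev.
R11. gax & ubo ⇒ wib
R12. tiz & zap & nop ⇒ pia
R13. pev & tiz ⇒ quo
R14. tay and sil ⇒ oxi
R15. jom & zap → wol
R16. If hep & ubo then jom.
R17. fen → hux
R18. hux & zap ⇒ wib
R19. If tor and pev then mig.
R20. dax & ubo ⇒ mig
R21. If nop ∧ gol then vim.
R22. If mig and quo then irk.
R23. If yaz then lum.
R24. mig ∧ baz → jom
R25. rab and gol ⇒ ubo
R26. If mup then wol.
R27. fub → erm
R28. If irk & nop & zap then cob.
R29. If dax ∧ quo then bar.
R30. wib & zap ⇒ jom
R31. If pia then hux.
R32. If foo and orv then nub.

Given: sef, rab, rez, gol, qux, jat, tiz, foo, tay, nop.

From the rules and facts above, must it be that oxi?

No

Forward chaining from the given facts derives: lum, kiv, dax, vex, pev, quo, vim, ubo, bar, mig, irk.
Rules concluding oxi: R7 needs cob; R14 needs sil — none of these are established.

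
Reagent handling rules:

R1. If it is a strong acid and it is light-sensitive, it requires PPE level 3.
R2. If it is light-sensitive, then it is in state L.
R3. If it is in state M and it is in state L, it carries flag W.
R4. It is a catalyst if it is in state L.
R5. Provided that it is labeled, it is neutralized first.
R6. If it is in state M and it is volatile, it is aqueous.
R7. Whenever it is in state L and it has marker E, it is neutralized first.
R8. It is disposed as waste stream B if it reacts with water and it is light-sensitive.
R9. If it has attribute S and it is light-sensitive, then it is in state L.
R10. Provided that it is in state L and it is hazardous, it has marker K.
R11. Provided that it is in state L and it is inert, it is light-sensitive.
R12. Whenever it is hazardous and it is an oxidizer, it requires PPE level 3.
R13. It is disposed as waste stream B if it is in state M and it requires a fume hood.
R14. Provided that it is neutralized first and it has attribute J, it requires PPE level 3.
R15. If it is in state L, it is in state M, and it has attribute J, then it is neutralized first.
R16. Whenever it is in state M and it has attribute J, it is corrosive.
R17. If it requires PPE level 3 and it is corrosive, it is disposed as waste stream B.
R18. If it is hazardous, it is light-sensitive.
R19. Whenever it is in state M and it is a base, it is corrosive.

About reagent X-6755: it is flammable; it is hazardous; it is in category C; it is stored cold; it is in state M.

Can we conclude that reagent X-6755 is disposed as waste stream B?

No

Forward chaining from the given facts derives: is light-sensitive, is in state L, carries flag W, is a catalyst, has marker K.
Rules concluding "it is disposed as waste stream B": R8 needs "it reacts with water"; R13 needs "it requires a fume hood"; R17 needs "it requires PPE level 3" — none of these are established.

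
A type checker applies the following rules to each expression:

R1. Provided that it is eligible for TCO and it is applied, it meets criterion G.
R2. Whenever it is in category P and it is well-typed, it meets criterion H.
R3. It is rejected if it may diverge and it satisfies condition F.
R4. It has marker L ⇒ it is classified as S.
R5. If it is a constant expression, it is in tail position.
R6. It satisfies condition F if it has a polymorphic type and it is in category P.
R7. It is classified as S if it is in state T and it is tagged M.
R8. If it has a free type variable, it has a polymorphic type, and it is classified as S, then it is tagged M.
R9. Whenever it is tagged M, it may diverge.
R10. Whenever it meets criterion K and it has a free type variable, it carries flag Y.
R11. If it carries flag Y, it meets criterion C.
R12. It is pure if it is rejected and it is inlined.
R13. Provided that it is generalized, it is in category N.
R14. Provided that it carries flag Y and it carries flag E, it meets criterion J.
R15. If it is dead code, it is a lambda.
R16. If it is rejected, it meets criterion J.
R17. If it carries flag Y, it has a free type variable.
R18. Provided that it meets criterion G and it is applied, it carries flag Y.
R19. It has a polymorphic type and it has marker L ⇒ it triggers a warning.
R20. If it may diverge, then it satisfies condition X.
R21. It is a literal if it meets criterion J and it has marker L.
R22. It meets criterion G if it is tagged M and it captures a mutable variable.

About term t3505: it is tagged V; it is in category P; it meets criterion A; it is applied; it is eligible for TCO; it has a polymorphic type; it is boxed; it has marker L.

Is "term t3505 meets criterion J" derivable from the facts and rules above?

Yes

By R1 (it is eligible for TCO, it is applied): it meets criterion G.
By R4 (it has marker L): it is classified as S.
By R6 (it has a polymorphic type, it is in category P): it satisfies condition F.
By R18 (it meets criterion G, it is applied): it carries flag Y.
By R17 (it carries flag Y): it has a free type variable.
By R8 (it has a free type variable, it has a polymorphic type, it is classified as S): it is tagged M.
By R9 (it is tagged M): it may diverge.
By R3 (it may diverge, it satisfies condition F): it is rejected.
By R16 (it is rejected): it meets criterion J.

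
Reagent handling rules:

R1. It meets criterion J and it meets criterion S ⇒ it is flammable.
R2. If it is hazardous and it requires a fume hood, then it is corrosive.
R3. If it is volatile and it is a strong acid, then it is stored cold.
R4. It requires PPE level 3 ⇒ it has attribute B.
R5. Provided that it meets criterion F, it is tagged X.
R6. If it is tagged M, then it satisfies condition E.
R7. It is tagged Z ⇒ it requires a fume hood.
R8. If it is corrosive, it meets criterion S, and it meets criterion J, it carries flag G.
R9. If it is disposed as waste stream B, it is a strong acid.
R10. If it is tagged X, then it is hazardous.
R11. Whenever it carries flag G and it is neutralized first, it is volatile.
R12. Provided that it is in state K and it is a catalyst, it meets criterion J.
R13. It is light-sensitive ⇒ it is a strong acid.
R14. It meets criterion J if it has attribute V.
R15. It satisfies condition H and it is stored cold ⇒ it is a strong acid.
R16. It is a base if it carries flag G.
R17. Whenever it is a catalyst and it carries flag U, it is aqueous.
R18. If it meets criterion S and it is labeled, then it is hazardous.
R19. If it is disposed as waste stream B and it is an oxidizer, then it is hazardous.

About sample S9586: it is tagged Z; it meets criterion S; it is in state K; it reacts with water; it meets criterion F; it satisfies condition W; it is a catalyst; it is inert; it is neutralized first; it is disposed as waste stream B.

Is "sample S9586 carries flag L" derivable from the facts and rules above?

No

Forward chaining from the given facts derives: is tagged X, requires a fume hood, is a strong acid, is hazardous, meets criterion J, is flammable, is corrosive, carries flag G, is volatile, is a base, is stored cold.
No rule has "it carries flag L" as its conclusion, and it is not among the given facts.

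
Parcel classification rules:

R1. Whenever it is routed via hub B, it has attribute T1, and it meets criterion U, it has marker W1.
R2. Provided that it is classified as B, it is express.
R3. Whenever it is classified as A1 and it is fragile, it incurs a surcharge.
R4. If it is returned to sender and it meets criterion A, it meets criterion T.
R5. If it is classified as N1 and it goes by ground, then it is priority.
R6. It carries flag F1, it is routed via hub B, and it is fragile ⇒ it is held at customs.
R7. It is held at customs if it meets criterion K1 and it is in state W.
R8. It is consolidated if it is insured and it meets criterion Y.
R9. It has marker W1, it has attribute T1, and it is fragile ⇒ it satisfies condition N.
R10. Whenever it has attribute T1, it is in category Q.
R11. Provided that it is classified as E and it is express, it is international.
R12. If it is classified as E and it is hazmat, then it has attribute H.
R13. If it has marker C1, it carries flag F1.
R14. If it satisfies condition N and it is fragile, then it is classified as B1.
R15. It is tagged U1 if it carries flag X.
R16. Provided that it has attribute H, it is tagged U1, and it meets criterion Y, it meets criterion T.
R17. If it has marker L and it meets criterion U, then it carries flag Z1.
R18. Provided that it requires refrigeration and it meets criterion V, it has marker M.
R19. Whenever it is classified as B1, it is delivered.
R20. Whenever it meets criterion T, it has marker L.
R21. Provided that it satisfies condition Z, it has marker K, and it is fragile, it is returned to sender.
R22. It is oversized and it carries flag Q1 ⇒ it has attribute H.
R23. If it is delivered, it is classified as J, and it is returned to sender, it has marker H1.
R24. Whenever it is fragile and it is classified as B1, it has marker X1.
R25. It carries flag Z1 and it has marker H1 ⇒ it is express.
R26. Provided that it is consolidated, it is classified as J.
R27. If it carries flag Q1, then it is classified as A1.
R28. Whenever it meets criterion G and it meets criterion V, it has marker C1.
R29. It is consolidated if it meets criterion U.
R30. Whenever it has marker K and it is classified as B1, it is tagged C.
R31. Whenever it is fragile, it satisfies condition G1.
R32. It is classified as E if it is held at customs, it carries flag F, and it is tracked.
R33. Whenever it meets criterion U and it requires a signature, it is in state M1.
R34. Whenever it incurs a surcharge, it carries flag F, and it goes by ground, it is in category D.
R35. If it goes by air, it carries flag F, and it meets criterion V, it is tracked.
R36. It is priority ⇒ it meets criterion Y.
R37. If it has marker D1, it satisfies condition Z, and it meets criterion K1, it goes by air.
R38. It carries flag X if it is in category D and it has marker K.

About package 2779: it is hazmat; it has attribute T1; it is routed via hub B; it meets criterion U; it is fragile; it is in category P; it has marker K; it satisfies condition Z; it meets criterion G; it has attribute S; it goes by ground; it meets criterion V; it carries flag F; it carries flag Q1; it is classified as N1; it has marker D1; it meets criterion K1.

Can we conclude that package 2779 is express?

Yes

By R1 (it is routed via hub B, it has attribute T1, it meets criterion U): it has marker W1.
By R5 (it is classified as N1, it goes by ground): it is priority.
By R9 (it has marker W1, it has attribute T1, it is fragile): it satisfies condition N.
By R14 (it satisfies condition N, it is fragile): it is classified as B1.
By R19 (it is classified as B1): it is delivered.
By R21 (it satisfies condition Z, it has marker K, it is fragile): it is returned to sender.
By R27 (it carries flag Q1): it is classified as A1.
By R28 (it meets criterion G, it meets criterion V): it has marker C1.
By R29 (it meets criterion U): it is consolidated.
By R36 (it is priority): it meets criterion Y.
By R37 (it has marker D1, it satisfies condition Z, it meets criterion K1): it goes by air.
By R3 (it is classified as A1, it is fragile): it incurs a surcharge.
By R13 (it has marker C1): it carries flag F1.
By R26 (it is consolidated): it is classified as J.
By R34 (it incurs a surcharge, it carries flag F, it goes by ground): it is in category D.
By R35 (it goes by air, it carries flag F, it meets criterion V): it is tracked.
By R38 (it is in category D, it has marker K): it carries flag X.
By R6 (it carries flag F1, it is routed via hub B, it is fragile): it is held at customs.
By R15 (it carries flag X): it is tagged U1.
By R23 (it is delivered, it is classified as J, it is returned to sender): it has marker H1.
By R32 (it is held at customs, it carries flag F, it is tracked): it is classified as E.
By R12 (it is classified as E, it is hazmat): it has attribute H.
By R16 (it has attribute H, it is tagged U1, it meets criterion Y): it meets criterion T.
By R20 (it meets criterion T): it has marker L.
By R17 (it has marker L, it meets criterion U): it carries flag Z1.
By R25 (it carries flag Z1, it has marker H1): it is express.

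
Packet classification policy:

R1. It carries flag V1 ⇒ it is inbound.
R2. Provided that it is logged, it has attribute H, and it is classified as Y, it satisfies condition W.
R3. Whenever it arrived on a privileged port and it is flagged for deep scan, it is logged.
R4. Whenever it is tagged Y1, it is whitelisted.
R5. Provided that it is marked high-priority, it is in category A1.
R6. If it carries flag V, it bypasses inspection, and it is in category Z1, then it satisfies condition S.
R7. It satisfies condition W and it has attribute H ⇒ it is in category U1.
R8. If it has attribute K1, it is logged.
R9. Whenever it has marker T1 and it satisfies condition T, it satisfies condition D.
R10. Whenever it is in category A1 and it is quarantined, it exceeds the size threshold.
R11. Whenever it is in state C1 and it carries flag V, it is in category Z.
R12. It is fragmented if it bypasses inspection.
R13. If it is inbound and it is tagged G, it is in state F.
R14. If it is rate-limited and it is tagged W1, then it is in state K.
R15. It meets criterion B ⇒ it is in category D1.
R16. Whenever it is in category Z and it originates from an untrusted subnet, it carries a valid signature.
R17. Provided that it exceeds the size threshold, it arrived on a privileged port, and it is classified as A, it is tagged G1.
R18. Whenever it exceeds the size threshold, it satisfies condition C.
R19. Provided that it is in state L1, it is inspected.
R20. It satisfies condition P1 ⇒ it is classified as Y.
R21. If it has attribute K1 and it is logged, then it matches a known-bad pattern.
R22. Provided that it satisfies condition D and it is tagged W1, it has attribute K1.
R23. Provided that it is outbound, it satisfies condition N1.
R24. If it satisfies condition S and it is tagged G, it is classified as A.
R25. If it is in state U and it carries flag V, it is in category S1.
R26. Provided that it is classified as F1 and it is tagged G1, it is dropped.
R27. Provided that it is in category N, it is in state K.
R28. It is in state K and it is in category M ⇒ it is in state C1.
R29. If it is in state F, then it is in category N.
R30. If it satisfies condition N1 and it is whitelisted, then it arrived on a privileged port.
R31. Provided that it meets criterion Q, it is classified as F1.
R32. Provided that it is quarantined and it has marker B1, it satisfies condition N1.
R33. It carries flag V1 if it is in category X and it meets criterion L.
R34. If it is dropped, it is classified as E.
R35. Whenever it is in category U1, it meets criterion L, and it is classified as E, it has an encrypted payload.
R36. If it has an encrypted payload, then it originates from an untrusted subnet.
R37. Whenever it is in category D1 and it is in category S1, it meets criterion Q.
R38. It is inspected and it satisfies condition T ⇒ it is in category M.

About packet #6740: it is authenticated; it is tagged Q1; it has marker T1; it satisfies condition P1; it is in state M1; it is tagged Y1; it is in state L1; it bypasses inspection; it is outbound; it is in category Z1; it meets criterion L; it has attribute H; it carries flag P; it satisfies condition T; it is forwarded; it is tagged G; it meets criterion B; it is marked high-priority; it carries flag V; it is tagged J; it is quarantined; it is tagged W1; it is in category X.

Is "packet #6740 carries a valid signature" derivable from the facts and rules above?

No

Forward chaining from the given facts derives: is whitelisted, is in category A1, satisfies condition S, satisfies condition D, exceeds the size threshold, is fragmented, is in category D1, satisfies condition C, is inspected, is classified as Y, has attribute K1, satisfies condition N1, is classified as A, arrived on a privileged port, carries flag V1, is in category M, is inbound, is logged, is in state F, is tagged G1, matches a known-bad pattern, is in category N, satisfies condition W, is in category U1, is in state K, is in state C1, is in category Z.
The only rule concluding "it carries a valid signature" is R16, which needs "it originates from an untrusted subnet"; that is never established.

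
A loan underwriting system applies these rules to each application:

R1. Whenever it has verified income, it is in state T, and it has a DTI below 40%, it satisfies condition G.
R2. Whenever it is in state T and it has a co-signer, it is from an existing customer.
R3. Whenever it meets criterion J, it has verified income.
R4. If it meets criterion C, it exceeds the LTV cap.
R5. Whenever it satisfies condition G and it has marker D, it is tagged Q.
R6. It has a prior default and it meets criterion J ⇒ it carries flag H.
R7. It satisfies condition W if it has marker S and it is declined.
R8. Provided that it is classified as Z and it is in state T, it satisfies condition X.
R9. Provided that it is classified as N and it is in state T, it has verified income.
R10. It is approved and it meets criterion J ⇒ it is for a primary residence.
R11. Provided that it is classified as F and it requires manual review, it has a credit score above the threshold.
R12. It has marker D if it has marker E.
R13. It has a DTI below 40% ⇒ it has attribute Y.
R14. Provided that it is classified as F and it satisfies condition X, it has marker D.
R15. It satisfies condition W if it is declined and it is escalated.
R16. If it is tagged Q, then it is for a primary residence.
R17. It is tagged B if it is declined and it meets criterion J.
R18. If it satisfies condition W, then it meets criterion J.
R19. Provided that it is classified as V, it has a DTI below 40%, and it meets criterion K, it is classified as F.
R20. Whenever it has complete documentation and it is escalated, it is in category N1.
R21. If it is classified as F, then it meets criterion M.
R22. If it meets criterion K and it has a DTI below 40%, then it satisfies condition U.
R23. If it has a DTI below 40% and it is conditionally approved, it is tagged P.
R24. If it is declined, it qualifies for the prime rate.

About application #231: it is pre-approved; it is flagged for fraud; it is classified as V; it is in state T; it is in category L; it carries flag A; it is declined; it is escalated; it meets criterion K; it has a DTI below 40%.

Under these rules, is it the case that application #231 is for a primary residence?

Forward chaining from the given facts derives: has attribute Y, satisfies condition W, meets criterion J, is classified as F, meets criterion M, satisfies condition U, qualifies for the prime rate, has verified income, is tagged B, satisfies condition G.
Rules concluding "it is for a primary residence": R10 needs "it is approved"; R16 needs "it is tagged Q" — none of these are established.

No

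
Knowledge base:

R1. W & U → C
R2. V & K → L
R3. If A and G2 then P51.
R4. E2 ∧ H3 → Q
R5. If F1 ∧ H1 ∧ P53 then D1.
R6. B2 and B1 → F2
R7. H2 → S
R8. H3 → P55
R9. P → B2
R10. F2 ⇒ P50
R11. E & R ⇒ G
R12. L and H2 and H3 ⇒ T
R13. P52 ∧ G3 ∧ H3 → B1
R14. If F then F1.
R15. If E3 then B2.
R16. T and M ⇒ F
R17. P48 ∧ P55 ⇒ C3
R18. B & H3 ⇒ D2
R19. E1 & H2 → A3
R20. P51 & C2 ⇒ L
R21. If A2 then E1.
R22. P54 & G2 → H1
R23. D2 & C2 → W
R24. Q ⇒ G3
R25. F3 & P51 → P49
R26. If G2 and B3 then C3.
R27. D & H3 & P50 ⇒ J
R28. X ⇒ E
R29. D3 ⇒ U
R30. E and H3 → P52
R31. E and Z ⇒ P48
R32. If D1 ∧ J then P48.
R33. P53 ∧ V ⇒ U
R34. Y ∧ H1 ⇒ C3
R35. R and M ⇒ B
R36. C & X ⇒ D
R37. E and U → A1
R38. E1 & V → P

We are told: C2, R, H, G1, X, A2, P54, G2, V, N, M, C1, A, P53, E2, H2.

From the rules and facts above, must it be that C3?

Forward chaining from the given facts derives: P51, S, L, E1, H1, E, U, B, A1, P, B2, G, A3.
Rules concluding C3: R17 needs P48; R26 needs B3; R34 needs Y — none of these are established.

No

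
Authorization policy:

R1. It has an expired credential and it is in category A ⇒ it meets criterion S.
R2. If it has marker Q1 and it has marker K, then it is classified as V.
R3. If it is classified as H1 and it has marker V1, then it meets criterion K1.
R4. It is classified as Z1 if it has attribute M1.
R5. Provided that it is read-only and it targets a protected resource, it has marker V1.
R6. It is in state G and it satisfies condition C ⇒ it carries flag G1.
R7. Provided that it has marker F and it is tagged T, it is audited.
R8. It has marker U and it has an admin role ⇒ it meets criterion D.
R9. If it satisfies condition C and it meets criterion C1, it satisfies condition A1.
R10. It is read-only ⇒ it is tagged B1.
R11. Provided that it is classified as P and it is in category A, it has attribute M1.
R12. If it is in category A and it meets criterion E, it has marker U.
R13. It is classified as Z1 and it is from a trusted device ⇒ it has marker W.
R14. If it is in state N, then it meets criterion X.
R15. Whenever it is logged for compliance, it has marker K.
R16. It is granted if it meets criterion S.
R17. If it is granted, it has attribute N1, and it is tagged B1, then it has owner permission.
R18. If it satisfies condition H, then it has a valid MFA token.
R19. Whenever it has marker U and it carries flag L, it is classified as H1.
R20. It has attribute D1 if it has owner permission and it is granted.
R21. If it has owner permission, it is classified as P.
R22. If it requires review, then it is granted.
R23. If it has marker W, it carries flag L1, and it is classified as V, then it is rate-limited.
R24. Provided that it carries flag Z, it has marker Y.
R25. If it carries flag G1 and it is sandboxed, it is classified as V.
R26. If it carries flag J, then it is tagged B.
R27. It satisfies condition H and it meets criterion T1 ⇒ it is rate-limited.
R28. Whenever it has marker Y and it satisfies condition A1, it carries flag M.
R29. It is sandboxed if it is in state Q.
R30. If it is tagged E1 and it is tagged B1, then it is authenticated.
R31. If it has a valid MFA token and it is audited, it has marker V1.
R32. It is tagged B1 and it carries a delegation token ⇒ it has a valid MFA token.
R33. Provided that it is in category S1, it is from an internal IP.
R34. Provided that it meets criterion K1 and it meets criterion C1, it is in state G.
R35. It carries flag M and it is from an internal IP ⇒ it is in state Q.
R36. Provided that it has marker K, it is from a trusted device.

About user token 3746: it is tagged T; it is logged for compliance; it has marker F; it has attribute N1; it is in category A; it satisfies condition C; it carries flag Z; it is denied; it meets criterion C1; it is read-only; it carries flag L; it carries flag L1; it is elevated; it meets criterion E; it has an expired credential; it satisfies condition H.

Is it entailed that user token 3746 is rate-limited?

Forward chaining from the given facts derives: meets criterion S, is audited, satisfies condition A1, is tagged B1, has marker U, has marker K, is granted, has owner permission, has a valid MFA token, is classified as H1, has attribute D1, is classified as P, has marker Y, carries flag M, has marker V1, is from a trusted device, meets criterion K1, has attribute M1, is in state G, is classified as Z1, carries flag G1, has marker W.
Rules concluding "it is rate-limited": R23 needs "it is classified as V"; R27 needs "it meets criterion T1" — none of these are established.

No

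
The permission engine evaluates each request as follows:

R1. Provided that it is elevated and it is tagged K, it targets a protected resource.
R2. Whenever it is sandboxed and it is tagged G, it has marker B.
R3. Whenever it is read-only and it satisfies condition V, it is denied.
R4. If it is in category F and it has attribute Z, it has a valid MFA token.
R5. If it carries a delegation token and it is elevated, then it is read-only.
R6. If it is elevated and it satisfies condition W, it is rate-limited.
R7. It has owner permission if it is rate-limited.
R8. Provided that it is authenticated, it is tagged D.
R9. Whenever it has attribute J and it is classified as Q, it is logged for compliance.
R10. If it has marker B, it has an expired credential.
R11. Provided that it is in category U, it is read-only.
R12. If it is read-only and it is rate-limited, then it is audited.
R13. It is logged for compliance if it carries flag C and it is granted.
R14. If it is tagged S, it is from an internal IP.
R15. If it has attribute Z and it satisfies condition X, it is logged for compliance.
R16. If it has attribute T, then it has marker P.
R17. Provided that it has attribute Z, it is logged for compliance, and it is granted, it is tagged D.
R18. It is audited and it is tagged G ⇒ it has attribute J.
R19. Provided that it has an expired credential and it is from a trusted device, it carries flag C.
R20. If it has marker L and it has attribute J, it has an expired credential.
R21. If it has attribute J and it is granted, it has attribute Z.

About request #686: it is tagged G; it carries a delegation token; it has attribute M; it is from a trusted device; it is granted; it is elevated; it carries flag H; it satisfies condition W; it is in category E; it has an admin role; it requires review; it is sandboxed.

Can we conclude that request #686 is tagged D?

By R2 (it is sandboxed, it is tagged G): it has marker B.
By R5 (it carries a delegation token, it is elevated): it is read-only.
By R6 (it is elevated, it satisfies condition W): it is rate-limited.
By R10 (it has marker B): it has an expired credential.
By R12 (it is read-only, it is rate-limited): it is audited.
By R18 (it is audited, it is tagged G): it has attribute J.
By R19 (it has an expired credential, it is from a trusted device): it carries flag C.
By R21 (it has attribute J, it is granted): it has attribute Z.
By R13 (it carries flag C, it is granted): it is logged for compliance.
By R17 (it has attribute Z, it is logged for compliance, it is granted): it is tagged D.

Yes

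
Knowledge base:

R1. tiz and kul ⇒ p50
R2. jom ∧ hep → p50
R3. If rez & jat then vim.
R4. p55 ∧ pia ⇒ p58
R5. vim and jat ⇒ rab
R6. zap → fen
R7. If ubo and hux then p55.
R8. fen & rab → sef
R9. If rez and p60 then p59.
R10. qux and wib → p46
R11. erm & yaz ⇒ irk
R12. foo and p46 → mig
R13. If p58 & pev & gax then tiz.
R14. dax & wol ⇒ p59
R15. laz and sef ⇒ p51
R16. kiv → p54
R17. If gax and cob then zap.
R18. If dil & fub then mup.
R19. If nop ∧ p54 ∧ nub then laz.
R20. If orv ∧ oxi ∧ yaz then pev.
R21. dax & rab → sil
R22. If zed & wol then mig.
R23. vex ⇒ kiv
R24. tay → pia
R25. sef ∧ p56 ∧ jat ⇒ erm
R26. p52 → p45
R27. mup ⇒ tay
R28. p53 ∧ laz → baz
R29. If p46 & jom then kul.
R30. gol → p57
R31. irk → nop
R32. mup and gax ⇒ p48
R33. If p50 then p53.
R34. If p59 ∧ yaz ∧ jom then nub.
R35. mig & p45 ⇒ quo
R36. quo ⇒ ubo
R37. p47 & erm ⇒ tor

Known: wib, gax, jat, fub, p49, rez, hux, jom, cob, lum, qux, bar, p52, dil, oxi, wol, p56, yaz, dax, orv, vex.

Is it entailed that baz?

No

Forward chaining from the given facts derives: vim, rab, p46, p59, zap, mup, pev, sil, kiv, p45, tay, kul, p48, nub, fen, sef, p54, pia, erm, irk, nop, laz, p51.
The only rule concluding baz is R28, which needs p53; that is never established.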